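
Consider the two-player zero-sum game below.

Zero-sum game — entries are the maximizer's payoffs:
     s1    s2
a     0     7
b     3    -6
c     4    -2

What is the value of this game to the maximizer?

Row b is strictly dominated by row c, so the maximizer never plays it.
The remaining 2×2 game on (a, c) × (s1, s2) has no saddle point. Let the maximizer play a with probability p; indifference gives 4(1−p) = 7p − 2(1−p), so p = 6/13.
Similarly the minimizer's optimal q on s1 is 9/13, and the value is 0·(9/13) + (7)·(4/13) = 28/13.

28/13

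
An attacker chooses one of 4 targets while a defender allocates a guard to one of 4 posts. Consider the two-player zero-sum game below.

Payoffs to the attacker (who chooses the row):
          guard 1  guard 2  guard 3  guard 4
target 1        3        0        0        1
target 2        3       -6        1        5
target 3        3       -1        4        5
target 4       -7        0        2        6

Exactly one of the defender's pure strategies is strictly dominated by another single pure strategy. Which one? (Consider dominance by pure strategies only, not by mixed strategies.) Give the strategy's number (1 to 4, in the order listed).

The defender prefers columns that give the attacker less. Compare guard 4 with guard 2: 0 < 1, -6 < 5, -1 < 5, 0 < 6.
So guard 2 strictly dominates guard 4 for the defender; guard 4 is strictly dominated.

4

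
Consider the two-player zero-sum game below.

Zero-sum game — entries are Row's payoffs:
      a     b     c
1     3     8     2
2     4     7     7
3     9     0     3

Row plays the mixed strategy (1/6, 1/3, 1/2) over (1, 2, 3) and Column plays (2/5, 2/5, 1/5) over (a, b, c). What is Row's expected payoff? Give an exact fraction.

29/6

Against (2/5, 2/5, 1/5), each row's expected payoff is 1: 24/5; 2: 29/5; 3: 21/5.
Taking the (1/6, 1/3, 1/2)-weighted average: (1/6)·(24/5) + (1/3)·(29/5) + (1/2)·(21/5) = 29/6.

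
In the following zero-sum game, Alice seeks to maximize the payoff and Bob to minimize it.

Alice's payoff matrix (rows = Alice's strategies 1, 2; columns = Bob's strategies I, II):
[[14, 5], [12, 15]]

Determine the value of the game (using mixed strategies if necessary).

Row minima are 5 and 12, so Alice's maximin is 12; column maxima are 14 and 15, so Bob's minimax is 14. These differ, so the equilibrium is in mixed strategies.
Let Alice play 1 with probability p. Bob is indifferent when 14p + 12(1−p) = 5p + 15(1−p), giving p = 1/4.
Let Bob play I with probability q. Alice is indifferent when 14q + 5(1−q) = 12q + 15(1−q), giving q = 5/6.
The value is 14·(5/6) + (5)·(1/6) = 25/2.

25/2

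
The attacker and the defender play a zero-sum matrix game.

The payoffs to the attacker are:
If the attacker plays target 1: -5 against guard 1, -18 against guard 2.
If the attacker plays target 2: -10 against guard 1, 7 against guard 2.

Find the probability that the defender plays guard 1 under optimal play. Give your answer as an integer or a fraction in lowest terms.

Row minima are -18 and -10, so the attacker's maximin is -10; column maxima are -5 and 7, so the defender's minimax is -5. These differ, so the equilibrium is in mixed strategies.
Let the defender play guard 1 with probability q. The attacker is indifferent when −5q − 18(1−q) = −10q + 7(1−q), giving q = 5/6.

5/6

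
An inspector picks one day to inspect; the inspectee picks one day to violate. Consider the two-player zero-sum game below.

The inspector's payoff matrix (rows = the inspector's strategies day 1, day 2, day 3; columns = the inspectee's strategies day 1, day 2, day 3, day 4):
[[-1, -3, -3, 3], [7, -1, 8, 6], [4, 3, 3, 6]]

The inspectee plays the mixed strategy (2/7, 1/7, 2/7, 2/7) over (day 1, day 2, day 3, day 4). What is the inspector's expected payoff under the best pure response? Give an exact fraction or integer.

41/7

day 1: (-1)·(2/7) + (-3)·(1/7) + (-3)·(2/7) + (3)·(2/7) = -5/7.
day 2: (7)·(2/7) + (-1)·(1/7) + (8)·(2/7) + (6)·(2/7) = 41/7.
day 3: (4)·(2/7) + (3)·(1/7) + (3)·(2/7) + (6)·(2/7) = 29/7.
The best pure response is day 2 with expected payoff 41/7.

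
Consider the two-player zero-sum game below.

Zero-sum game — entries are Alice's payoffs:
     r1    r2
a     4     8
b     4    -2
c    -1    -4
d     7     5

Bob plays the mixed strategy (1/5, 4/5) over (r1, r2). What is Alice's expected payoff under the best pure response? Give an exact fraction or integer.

36/5

a: (4)·(1/5) + (8)·(4/5) = 36/5.
b: (4)·(1/5) + (-2)·(4/5) = -4/5.
c: (-1)·(1/5) + (-4)·(4/5) = -17/5.
d: (7)·(1/5) + (5)·(4/5) = 27/5.
The best pure response is a with expected payoff 36/5.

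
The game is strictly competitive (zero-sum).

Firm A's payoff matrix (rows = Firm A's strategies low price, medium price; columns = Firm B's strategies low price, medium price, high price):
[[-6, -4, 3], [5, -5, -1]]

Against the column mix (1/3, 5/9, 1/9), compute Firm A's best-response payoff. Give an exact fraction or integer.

-11/9

low price: (-6)·(1/3) + (-4)·(5/9) + (3)·(1/9) = -35/9.
medium price: (5)·(1/3) + (-5)·(5/9) + (-1)·(1/9) = -11/9.
The best pure response is medium price with expected payoff -11/9.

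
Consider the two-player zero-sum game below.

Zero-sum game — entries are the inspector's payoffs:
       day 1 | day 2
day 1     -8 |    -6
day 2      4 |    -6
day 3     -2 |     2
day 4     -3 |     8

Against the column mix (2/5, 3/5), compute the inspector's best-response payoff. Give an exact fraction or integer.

day 1: (-8)·(2/5) + (-6)·(3/5) = -34/5.
day 2: (4)·(2/5) + (-6)·(3/5) = -2.
day 3: (-2)·(2/5) + (2)·(3/5) = 2/5.
day 4: (-3)·(2/5) + (8)·(3/5) = 18/5.
The best pure response is day 4 with expected payoff 18/5.

18/5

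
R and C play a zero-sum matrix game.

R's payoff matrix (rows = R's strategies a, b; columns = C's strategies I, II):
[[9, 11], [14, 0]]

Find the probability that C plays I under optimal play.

11/16

Row minima are 9 and 0, so R's maximin is 9; column maxima are 14 and 11, so C's minimax is 11. These differ, so the equilibrium is in mixed strategies.
Let C play I with probability q. R is indifferent when 9q + 11(1−q) = 14q, giving q = 11/16.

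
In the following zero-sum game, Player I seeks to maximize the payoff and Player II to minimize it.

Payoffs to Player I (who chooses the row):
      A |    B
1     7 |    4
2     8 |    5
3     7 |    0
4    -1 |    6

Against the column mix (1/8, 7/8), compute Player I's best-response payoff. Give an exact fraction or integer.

1: (7)·(1/8) + (4)·(7/8) = 35/8.
2: (8)·(1/8) + (5)·(7/8) = 43/8.
3: (7)·(1/8) + (0)·(7/8) = 7/8.
4: (-1)·(1/8) + (6)·(7/8) = 41/8.
The best pure response is 2 with expected payoff 43/8.

43/8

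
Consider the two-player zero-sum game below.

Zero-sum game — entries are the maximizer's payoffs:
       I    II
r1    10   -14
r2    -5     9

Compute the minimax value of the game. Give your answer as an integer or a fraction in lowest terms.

10/19

Row minima are -14 and -5, so the maximizer's maximin is -5; column maxima are 10 and 9, so the minimizer's minimax is 9. These differ, so the equilibrium is in mixed strategies.
Let the maximizer play r1 with probability p. The minimizer is indifferent when 10p − 5(1−p) = −14p + 9(1−p), giving p = 7/19.
Let the minimizer play I with probability q. The maximizer is indifferent when 10q − 14(1−q) = −5q + 9(1−q), giving q = 23/38.
The value is 10·(23/38) + (-14)·(15/38) = 10/19.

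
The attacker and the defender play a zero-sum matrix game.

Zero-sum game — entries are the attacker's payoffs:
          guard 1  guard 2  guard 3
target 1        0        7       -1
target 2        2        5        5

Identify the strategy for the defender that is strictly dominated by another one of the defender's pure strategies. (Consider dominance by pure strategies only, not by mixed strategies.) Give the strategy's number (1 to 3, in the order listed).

The defender prefers columns that give the attacker less. Compare guard 2 with guard 1: 0 < 7, 2 < 5.
So guard 1 strictly dominates guard 2 for the defender; guard 2 is strictly dominated.

2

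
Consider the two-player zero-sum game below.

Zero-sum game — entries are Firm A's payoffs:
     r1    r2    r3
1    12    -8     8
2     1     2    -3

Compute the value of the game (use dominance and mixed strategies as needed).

-8/21

Column r1 is strictly dominated by r3 for Firm B (it gives Firm A more in every row).
The remaining 2×2 game on (1, 2) × (r2, r3) has no saddle point. Let Firm A play 1 with probability p; indifference gives −8p + 2(1−p) = 8p − 3(1−p), so p = 5/21.
Similarly Firm B's optimal q on r2 is 11/21, and the value is -8·(11/21) + (8)·(10/21) = -8/21.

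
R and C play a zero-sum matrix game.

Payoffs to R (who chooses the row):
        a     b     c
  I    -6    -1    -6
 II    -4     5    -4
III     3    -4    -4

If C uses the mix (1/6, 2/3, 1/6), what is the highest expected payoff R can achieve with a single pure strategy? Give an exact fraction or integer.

2

I: (-6)·(1/6) + (-1)·(2/3) + (-6)·(1/6) = -8/3.
II: (-4)·(1/6) + (5)·(2/3) + (-4)·(1/6) = 2.
III: (3)·(1/6) + (-4)·(2/3) + (-4)·(1/6) = -17/6.
The best pure response is II with expected payoff 2.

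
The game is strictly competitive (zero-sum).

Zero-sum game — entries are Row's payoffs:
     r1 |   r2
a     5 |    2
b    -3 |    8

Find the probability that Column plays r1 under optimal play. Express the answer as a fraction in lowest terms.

Row minima are 2 and -3, so Row's maximin is 2; column maxima are 5 and 8, so Column's minimax is 5. These differ, so the equilibrium is in mixed strategies.
Let Column play r1 with probability q. Row is indifferent when 5q + 2(1−q) = −3q + 8(1−q), giving q = 3/7.

3/7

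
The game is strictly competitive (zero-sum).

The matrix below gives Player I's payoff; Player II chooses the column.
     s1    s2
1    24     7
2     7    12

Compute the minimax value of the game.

239/22

Row minima are 7 and 7, so Player I's maximin is 7; column maxima are 24 and 12, so Player II's minimax is 12. These differ, so the equilibrium is in mixed strategies.
Let Player I play 1 with probability p. Player II is indifferent when 24p + 7(1−p) = 7p + 12(1−p), giving p = 5/22.
Let Player II play s1 with probability q. Player I is indifferent when 24q + 7(1−q) = 7q + 12(1−q), giving q = 5/22.
The value is 24·(5/22) + (7)·(17/22) = 239/22.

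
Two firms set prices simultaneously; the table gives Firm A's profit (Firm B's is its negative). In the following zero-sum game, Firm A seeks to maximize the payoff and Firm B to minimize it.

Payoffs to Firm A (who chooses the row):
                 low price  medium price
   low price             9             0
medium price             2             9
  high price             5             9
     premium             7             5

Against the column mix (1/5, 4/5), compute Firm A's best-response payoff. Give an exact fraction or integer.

low price: (9)·(1/5) + (0)·(4/5) = 9/5.
medium price: (2)·(1/5) + (9)·(4/5) = 38/5.
high price: (5)·(1/5) + (9)·(4/5) = 41/5.
premium: (7)·(1/5) + (5)·(4/5) = 27/5.
The best pure response is high price with expected payoff 41/5.

41/5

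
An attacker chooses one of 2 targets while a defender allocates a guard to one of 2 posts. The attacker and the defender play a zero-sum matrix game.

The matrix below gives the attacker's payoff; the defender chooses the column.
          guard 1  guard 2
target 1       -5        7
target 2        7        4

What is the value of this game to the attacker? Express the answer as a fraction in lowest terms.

23/5

Row minima are -5 and 4, so the attacker's maximin is 4; column maxima are 7 and 7, so the defender's minimax is 7. These differ, so the equilibrium is in mixed strategies.
Let the attacker play target 1 with probability p. The defender is indifferent when −5p + 7(1−p) = 7p + 4(1−p), giving p = 1/5.
Let the defender play guard 1 with probability q. The attacker is indifferent when −5q + 7(1−q) = 7q + 4(1−q), giving q = 1/5.
The value is -5·(1/5) + (7)·(4/5) = 23/5.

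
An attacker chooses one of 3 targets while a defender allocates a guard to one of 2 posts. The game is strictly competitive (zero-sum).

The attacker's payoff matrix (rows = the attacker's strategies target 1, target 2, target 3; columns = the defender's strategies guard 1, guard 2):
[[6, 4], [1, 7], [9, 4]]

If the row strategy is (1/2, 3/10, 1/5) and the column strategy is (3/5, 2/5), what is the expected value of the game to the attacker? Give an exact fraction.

Against (3/5, 2/5), each row's expected payoff is target 1: 26/5; target 2: 17/5; target 3: 7.
Taking the (1/2, 3/10, 1/5)-weighted average: (1/2)·(26/5) + (3/10)·(17/5) + (1/5)·(7) = 251/50.

251/50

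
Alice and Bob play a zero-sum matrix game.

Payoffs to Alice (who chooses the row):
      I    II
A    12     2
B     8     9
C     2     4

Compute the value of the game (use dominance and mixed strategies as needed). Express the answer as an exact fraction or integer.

92/11

Row C is strictly dominated by row B, so Alice never plays it.
The remaining 2×2 game on (A, B) × (I, II) has no saddle point. Let Alice play A with probability p; indifference gives 12p + 8(1−p) = 2p + 9(1−p), so p = 1/11.
Similarly Bob's optimal q on I is 7/11, and the value is 12·(7/11) + (2)·(4/11) = 92/11.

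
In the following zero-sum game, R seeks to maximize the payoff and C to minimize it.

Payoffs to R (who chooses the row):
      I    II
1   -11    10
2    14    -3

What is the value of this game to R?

107/38

Row minima are -11 and -3, so R's maximin is -3; column maxima are 14 and 10, so C's minimax is 10. These differ, so the equilibrium is in mixed strategies.
Let R play 1 with probability p. C is indifferent when −11p + 14(1−p) = 10p − 3(1−p), giving p = 17/38.
Let C play I with probability q. R is indifferent when −11q + 10(1−q) = 14q − 3(1−q), giving q = 13/38.
The value is -11·(13/38) + (10)·(25/38) = 107/38.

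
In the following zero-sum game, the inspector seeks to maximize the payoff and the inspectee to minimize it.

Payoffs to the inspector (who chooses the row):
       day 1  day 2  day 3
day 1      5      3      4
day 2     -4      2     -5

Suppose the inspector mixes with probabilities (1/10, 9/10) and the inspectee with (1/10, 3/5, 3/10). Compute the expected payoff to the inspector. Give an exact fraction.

Against (1/10, 3/5, 3/10), each row's expected payoff is day 1: 7/2; day 2: -7/10.
Taking the (1/10, 9/10)-weighted average: (1/10)·(7/2) + (9/10)·(-7/10) = -7/25.

-7/25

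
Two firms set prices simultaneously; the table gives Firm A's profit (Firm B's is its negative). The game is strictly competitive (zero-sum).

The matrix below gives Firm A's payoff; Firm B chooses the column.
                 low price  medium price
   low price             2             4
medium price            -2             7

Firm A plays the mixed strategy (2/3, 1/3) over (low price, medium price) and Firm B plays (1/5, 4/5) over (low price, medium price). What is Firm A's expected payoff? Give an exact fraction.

62/15

Against (1/5, 4/5), each row's expected payoff is low price: 18/5; medium price: 26/5.
Taking the (2/3, 1/3)-weighted average: (2/3)·(18/5) + (1/3)·(26/5) = 62/15.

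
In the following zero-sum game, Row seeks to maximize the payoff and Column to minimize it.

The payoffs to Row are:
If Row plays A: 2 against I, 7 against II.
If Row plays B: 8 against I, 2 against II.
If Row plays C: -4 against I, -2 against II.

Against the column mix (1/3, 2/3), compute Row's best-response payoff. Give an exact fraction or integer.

A: (2)·(1/3) + (7)·(2/3) = 16/3.
B: (8)·(1/3) + (2)·(2/3) = 4.
C: (-4)·(1/3) + (-2)·(2/3) = -8/3.
The best pure response is A with expected payoff 16/3.

16/3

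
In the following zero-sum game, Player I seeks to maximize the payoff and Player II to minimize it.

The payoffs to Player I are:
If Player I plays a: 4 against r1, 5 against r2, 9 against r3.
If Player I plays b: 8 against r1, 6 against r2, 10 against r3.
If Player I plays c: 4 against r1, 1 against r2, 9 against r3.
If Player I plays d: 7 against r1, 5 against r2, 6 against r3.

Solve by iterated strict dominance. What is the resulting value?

Row a is strictly dominated by row b (8>4, 6>5, 10>9); eliminate a.
Column r1 is strictly dominated by r2 for Player II (6<8, 1<4, 5<7); eliminate r1.
Column r3 is strictly dominated by r2 for Player II (6<10, 1<9, 5<6); eliminate r3.
Row c is strictly dominated by row b (6>1); eliminate c.
Row d is strictly dominated by row b (6>5); eliminate d.
Only (b, r2) remains, with payoff 6.

6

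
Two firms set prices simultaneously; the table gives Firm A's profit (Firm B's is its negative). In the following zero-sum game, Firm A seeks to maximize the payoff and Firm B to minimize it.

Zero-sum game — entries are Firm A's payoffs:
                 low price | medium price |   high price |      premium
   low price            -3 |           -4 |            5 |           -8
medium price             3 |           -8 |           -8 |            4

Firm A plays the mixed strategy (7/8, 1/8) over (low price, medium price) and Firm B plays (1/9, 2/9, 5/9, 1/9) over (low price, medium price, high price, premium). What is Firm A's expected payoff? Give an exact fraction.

Against (1/9, 2/9, 5/9, 1/9), each row's expected payoff is low price: 2/3; medium price: -49/9.
Taking the (7/8, 1/8)-weighted average: (7/8)·(2/3) + (1/8)·(-49/9) = -7/72.

-7/72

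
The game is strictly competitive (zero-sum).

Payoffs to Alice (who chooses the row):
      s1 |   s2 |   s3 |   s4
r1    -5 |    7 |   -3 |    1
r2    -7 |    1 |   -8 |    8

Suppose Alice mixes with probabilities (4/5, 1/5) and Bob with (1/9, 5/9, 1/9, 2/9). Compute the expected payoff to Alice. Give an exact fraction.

Against (1/9, 5/9, 1/9, 2/9), each row's expected payoff is r1: 29/9; r2: 2/3.
Taking the (4/5, 1/5)-weighted average: (4/5)·(29/9) + (1/5)·(2/3) = 122/45.

122/45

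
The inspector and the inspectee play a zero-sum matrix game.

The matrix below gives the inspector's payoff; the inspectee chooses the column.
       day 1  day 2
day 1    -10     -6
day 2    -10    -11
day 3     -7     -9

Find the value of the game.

-8

Row day 2 is strictly dominated by row day 3, so the inspector never plays it.
The remaining 2×2 game on (day 1, day 3) × (day 1, day 2) has no saddle point. Let the inspector play day 1 with probability p; indifference gives −10p − 7(1−p) = −6p − 9(1−p), so p = 1/3.
Similarly the inspectee's optimal q on day 1 is 1/2, and the value is -10·(1/2) + (-6)·(1/2) = -8.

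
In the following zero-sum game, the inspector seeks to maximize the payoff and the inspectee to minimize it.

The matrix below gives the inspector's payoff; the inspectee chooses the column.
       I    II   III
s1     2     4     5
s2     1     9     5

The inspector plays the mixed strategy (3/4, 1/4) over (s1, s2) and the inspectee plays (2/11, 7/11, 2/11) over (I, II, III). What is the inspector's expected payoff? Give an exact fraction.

Against (2/11, 7/11, 2/11), each row's expected payoff is s1: 42/11; s2: 75/11.
Taking the (3/4, 1/4)-weighted average: (3/4)·(42/11) + (1/4)·(75/11) = 201/44.

201/44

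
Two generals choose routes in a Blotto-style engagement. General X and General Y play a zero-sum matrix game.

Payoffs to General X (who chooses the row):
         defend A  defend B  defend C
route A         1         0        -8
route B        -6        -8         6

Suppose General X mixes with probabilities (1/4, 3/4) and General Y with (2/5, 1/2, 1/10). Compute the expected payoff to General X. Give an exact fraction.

-89/20

Against (2/5, 1/2, 1/10), each row's expected payoff is route A: -2/5; route B: -29/5.
Taking the (1/4, 3/4)-weighted average: (1/4)·(-2/5) + (3/4)·(-29/5) = -89/20.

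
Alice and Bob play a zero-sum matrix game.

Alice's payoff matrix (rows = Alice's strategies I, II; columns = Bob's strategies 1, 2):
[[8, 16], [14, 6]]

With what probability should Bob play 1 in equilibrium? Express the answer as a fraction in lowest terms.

Row minima are 8 and 6, so Alice's maximin is 8; column maxima are 14 and 16, so Bob's minimax is 14. These differ, so the equilibrium is in mixed strategies.
Let Bob play 1 with probability q. Alice is indifferent when 8q + 16(1−q) = 14q + 6(1−q), giving q = 5/8.

5/8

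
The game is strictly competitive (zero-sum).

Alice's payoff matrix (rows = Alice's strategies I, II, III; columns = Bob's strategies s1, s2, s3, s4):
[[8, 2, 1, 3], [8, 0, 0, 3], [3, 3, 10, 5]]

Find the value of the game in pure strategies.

Row minima: 1, 0, 3 → Alice's maximin is 3.
Column maxima: 8, 3, 10, 5 → Bob's minimax is 3.
They coincide at (III, s2), so the value is 3.

3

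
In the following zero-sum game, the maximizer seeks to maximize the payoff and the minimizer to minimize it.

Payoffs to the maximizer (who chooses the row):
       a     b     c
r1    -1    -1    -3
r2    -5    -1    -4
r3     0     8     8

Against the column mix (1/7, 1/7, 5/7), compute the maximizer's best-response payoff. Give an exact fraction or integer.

r1: (-1)·(1/7) + (-1)·(1/7) + (-3)·(5/7) = -17/7.
r2: (-5)·(1/7) + (-1)·(1/7) + (-4)·(5/7) = -26/7.
r3: (0)·(1/7) + (8)·(1/7) + (8)·(5/7) = 48/7.
The best pure response is r3 with expected payoff 48/7.

48/7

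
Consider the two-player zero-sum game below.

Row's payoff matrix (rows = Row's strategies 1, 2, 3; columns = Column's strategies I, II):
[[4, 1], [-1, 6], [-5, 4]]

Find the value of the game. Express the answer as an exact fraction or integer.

5/2

Row 3 is strictly dominated by row 2, so Row never plays it.
The remaining 2×2 game on (1, 2) × (I, II) has no saddle point. Let Row play 1 with probability p; indifference gives 4p − (1−p) = p + 6(1−p), so p = 7/10.
Similarly Column's optimal q on I is 1/2, and the value is 4·(1/2) + (1)·(1/2) = 5/2.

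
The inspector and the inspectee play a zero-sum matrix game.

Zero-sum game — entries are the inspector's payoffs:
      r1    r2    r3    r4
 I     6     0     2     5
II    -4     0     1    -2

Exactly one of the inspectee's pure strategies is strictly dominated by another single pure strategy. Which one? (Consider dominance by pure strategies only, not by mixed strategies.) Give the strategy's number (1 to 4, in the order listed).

3

The inspectee prefers columns that give the inspector less. Compare r3 with r2: 0 < 2, 0 < 1.
So r2 strictly dominates r3 for the inspectee; r3 is strictly dominated.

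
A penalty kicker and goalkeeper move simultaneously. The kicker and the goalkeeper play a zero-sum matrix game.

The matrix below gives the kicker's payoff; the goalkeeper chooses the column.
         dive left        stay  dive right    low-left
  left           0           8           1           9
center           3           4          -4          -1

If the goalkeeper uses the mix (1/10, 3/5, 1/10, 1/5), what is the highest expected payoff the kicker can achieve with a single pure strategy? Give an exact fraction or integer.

left: (0)·(1/10) + (8)·(3/5) + (1)·(1/10) + (9)·(1/5) = 67/10.
center: (3)·(1/10) + (4)·(3/5) + (-4)·(1/10) + (-1)·(1/5) = 21/10.
The best pure response is left with expected payoff 67/10.

67/10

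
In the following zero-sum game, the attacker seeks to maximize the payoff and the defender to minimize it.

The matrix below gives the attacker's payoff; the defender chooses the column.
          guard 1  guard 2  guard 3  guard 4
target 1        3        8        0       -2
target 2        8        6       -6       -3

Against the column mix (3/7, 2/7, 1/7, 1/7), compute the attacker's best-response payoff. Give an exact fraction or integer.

target 1: (3)·(3/7) + (8)·(2/7) + (0)·(1/7) + (-2)·(1/7) = 23/7.
target 2: (8)·(3/7) + (6)·(2/7) + (-6)·(1/7) + (-3)·(1/7) = 27/7.
The best pure response is target 2 with expected payoff 27/7.

27/7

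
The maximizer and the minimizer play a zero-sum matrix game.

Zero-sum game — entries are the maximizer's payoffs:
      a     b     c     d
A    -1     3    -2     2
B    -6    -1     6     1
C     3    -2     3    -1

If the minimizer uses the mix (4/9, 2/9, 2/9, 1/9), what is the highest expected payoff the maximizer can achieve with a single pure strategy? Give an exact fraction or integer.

A: (-1)·(4/9) + (3)·(2/9) + (-2)·(2/9) + (2)·(1/9) = 0.
B: (-6)·(4/9) + (-1)·(2/9) + (6)·(2/9) + (1)·(1/9) = -13/9.
C: (3)·(4/9) + (-2)·(2/9) + (3)·(2/9) + (-1)·(1/9) = 13/9.
The best pure response is C with expected payoff 13/9.

13/9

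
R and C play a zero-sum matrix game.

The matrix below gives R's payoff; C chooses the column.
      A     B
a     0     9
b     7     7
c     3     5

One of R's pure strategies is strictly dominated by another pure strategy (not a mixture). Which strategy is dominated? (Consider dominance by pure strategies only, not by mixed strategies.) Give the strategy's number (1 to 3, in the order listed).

3

Compare c with b: 7 > 3, 7 > 5.
So b strictly dominates c for R; c is strictly dominated.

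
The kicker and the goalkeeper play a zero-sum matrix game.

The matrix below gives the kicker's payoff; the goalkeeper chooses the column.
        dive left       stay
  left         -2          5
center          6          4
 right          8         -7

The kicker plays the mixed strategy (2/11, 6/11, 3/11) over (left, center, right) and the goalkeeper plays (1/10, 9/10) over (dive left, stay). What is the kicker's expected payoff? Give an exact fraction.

Against (1/10, 9/10), each row's expected payoff is left: 43/10; center: 21/5; right: -11/2.
Taking the (2/11, 6/11, 3/11)-weighted average: (2/11)·(43/10) + (6/11)·(21/5) + (3/11)·(-11/2) = 173/110.

173/110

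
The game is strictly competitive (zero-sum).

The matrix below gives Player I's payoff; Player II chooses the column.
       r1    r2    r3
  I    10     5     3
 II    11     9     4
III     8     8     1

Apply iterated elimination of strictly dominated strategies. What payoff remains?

Row I is strictly dominated by row II (11>10, 9>5, 4>3); eliminate I.
Column r2 is strictly dominated by r3 for Player II (4<9, 1<8); eliminate r2.
Column r1 is strictly dominated by r3 for Player II (4<11, 1<8); eliminate r1.
Row III is strictly dominated by row II (4>1); eliminate III.
Only (II, r3) remains, with payoff 4.

4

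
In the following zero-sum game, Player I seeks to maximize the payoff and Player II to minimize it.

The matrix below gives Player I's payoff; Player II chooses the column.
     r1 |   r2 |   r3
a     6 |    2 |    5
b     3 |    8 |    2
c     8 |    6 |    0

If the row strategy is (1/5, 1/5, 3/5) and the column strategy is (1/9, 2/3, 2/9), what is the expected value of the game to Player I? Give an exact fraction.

43/9

Against (1/9, 2/3, 2/9), each row's expected payoff is a: 28/9; b: 55/9; c: 44/9.
Taking the (1/5, 1/5, 3/5)-weighted average: (1/5)·(28/9) + (1/5)·(55/9) + (3/5)·(44/9) = 43/9.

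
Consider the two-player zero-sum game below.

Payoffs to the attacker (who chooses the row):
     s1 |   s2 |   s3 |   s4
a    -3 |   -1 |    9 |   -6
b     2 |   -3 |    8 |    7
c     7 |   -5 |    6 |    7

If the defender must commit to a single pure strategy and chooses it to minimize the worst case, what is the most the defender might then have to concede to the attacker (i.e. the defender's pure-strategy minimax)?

The worst case (largest entry) in each column is s1: 7, s2: -1, s3: 9, s4: 7.
The best (smallest) of these is -1.

-1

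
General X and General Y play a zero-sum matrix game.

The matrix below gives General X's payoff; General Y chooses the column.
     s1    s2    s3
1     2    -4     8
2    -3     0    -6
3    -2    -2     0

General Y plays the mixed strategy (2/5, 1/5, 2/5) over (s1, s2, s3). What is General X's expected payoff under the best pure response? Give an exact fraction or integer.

16/5

1: (2)·(2/5) + (-4)·(1/5) + (8)·(2/5) = 16/5.
2: (-3)·(2/5) + (0)·(1/5) + (-6)·(2/5) = -18/5.
3: (-2)·(2/5) + (-2)·(1/5) + (0)·(2/5) = -6/5.
The best pure response is 1 with expected payoff 16/5.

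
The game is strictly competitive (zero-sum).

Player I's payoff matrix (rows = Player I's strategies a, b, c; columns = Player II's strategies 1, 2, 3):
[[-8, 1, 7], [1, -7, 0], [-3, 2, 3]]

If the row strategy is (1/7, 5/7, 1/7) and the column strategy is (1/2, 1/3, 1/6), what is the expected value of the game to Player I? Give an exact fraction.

Against (1/2, 1/3, 1/6), each row's expected payoff is a: -5/2; b: -11/6; c: -1/3.
Taking the (1/7, 5/7, 1/7)-weighted average: (1/7)·(-5/2) + (5/7)·(-11/6) + (1/7)·(-1/3) = -12/7.

-12/7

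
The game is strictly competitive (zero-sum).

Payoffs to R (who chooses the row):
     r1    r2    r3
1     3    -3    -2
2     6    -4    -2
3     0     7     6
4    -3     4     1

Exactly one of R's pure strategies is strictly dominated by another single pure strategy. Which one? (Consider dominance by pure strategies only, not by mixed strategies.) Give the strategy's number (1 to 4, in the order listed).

Compare 4 with 3: 0 > -3, 7 > 4, 6 > 1.
So 3 strictly dominates 4 for R; 4 is strictly dominated.

4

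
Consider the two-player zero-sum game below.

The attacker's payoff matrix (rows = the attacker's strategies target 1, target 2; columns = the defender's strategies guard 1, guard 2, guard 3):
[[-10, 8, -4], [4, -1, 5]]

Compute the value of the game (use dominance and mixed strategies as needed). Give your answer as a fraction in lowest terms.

22/23

Column guard 3 is strictly dominated by guard 1 for the defender (it gives the attacker more in every row).
The remaining 2×2 game on (target 1, target 2) × (guard 1, guard 2) has no saddle point. Let the attacker play target 1 with probability p; indifference gives −10p + 4(1−p) = 8p − (1−p), so p = 5/23.
Similarly the defender's optimal q on guard 1 is 9/23, and the value is -10·(9/23) + (8)·(14/23) = 22/23.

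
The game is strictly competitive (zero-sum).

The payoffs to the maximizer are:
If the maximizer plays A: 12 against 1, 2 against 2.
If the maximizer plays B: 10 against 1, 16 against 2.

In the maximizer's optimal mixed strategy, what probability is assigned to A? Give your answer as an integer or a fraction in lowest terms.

Row minima are 2 and 10, so the maximizer's maximin is 10; column maxima are 12 and 16, so the minimizer's minimax is 12. These differ, so the equilibrium is in mixed strategies.
Let the maximizer play A with probability p. The minimizer is indifferent when 12p + 10(1−p) = 2p + 16(1−p), giving p = 3/8.

3/8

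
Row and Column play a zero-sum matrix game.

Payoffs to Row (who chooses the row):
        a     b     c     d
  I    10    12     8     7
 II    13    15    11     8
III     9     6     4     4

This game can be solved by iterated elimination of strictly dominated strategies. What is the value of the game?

Column a is strictly dominated by c for Column (8<10, 11<13, 4<9); eliminate a.
Row III is strictly dominated by row I (12>6, 8>4, 7>4); eliminate III.
Row I is strictly dominated by row II (15>12, 11>8, 8>7); eliminate I.
Column b is strictly dominated by c for Column (11<15); eliminate b.
Column c is strictly dominated by d for Column (8<11); eliminate c.
Only (II, d) remains, with payoff 8.

8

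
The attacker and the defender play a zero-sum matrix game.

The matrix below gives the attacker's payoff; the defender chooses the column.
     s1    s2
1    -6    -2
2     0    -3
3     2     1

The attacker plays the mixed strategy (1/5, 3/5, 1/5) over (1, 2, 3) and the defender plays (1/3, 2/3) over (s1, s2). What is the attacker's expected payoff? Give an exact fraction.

Against (1/3, 2/3), each row's expected payoff is 1: -10/3; 2: -2; 3: 4/3.
Taking the (1/5, 3/5, 1/5)-weighted average: (1/5)·(-10/3) + (3/5)·(-2) + (1/5)·(4/3) = -8/5.

-8/5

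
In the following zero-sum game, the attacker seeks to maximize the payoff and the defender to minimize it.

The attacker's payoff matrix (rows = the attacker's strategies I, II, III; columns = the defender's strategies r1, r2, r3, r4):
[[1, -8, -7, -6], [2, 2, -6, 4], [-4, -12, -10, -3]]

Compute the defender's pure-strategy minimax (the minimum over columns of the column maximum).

-6

The worst case (largest entry) in each column is r1: 2, r2: 2, r3: -6, r4: 4.
The best (smallest) of these is -6.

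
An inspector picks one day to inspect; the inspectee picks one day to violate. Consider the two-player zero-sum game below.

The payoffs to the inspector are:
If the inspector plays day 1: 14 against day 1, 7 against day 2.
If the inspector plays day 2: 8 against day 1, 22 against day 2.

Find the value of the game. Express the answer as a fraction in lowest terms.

Row minima are 7 and 8, so the inspector's maximin is 8; column maxima are 14 and 22, so the inspectee's minimax is 14. These differ, so the equilibrium is in mixed strategies.
Let the inspector play day 1 with probability p. The inspectee is indifferent when 14p + 8(1−p) = 7p + 22(1−p), giving p = 2/3.
Let the inspectee play day 1 with probability q. The inspector is indifferent when 14q + 7(1−q) = 8q + 22(1−q), giving q = 5/7.
The value is 14·(5/7) + (7)·(2/7) = 12.

12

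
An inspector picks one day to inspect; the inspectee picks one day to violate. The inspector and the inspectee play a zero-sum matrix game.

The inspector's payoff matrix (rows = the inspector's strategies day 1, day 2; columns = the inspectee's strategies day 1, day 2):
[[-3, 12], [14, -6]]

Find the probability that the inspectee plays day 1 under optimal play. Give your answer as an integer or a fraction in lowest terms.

18/35

Row minima are -3 and -6, so the inspector's maximin is -3; column maxima are 14 and 12, so the inspectee's minimax is 12. These differ, so the equilibrium is in mixed strategies.
Let the inspectee play day 1 with probability q. The inspector is indifferent when −3q + 12(1−q) = 14q − 6(1−q), giving q = 18/35.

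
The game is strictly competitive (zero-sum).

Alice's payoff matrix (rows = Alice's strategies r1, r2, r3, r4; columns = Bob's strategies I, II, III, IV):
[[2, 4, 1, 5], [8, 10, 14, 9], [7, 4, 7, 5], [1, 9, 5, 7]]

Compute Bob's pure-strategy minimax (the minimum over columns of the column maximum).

8

The worst case (largest entry) in each column is I: 8, II: 10, III: 14, IV: 9.
The best (smallest) of these is 8.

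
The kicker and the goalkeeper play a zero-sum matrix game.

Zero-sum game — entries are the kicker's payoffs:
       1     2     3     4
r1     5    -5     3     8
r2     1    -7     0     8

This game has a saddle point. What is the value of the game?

Row minima: -5, -7 → the kicker's maximin is -5.
Column maxima: 5, -5, 3, 8 → the goalkeeper's minimax is -5.
They coincide at (r1, 2), so the value is -5.

-5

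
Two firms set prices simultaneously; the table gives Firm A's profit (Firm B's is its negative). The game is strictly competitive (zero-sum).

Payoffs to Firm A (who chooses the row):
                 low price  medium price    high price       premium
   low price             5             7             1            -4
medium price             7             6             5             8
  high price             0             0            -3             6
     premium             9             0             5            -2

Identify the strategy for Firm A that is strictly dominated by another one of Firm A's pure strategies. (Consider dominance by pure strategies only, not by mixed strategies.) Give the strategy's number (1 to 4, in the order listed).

Compare high price with medium price: 7 > 0, 6 > 0, 5 > -3, 8 > 6.
So medium price strictly dominates high price for Firm A; high price is strictly dominated.

3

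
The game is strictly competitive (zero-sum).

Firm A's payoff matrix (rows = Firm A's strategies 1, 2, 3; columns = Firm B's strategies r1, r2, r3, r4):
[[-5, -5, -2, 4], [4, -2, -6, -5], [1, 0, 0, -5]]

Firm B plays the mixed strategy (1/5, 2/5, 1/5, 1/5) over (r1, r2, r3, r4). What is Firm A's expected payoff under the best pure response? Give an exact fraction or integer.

1: (-5)·(1/5) + (-5)·(2/5) + (-2)·(1/5) + (4)·(1/5) = -13/5.
2: (4)·(1/5) + (-2)·(2/5) + (-6)·(1/5) + (-5)·(1/5) = -11/5.
3: (1)·(1/5) + (0)·(2/5) + (0)·(1/5) + (-5)·(1/5) = -4/5.
The best pure response is 3 with expected payoff -4/5.

-4/5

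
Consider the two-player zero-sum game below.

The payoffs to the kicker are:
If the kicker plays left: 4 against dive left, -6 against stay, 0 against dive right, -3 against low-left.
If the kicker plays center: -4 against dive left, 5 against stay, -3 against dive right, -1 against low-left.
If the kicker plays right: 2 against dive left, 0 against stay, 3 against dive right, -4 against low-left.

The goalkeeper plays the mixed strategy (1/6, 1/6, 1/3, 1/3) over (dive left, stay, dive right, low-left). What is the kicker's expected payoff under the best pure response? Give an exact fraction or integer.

left: (4)·(1/6) + (-6)·(1/6) + (0)·(1/3) + (-3)·(1/3) = -4/3.
center: (-4)·(1/6) + (5)·(1/6) + (-3)·(1/3) + (-1)·(1/3) = -7/6.
right: (2)·(1/6) + (0)·(1/6) + (3)·(1/3) + (-4)·(1/3) = 0.
The best pure response is right with expected payoff 0.

0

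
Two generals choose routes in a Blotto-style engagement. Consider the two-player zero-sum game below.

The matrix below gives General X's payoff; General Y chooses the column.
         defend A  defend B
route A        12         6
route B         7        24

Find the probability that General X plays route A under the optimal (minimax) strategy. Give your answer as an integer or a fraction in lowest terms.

Row minima are 6 and 7, so General X's maximin is 7; column maxima are 12 and 24, so General Y's minimax is 12. These differ, so the equilibrium is in mixed strategies.
Let General X play route A with probability p. General Y is indifferent when 12p + 7(1−p) = 6p + 24(1−p), giving p = 17/23.

17/23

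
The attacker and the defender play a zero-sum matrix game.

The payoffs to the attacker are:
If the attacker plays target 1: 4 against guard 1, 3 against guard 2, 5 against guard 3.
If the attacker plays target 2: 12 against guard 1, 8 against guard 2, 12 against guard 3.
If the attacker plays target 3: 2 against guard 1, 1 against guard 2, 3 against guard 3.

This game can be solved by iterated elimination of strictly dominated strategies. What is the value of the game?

Row target 1 is strictly dominated by row target 2 (12>4, 8>3, 12>5); eliminate target 1.
Column guard 3 is strictly dominated by guard 2 for the defender (8<12, 1<3); eliminate guard 3.
Column guard 1 is strictly dominated by guard 2 for the defender (8<12, 1<2); eliminate guard 1.
Row target 3 is strictly dominated by row target 2 (8>1); eliminate target 3.
Only (target 2, guard 2) remains, with payoff 8.

8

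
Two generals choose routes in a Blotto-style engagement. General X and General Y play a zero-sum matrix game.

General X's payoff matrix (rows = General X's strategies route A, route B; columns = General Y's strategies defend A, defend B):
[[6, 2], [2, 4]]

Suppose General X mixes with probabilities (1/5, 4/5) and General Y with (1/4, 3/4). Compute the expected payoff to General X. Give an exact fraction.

17/5

Against (1/4, 3/4), each row's expected payoff is route A: 3; route B: 7/2.
Taking the (1/5, 4/5)-weighted average: (1/5)·(3) + (4/5)·(7/2) = 17/5.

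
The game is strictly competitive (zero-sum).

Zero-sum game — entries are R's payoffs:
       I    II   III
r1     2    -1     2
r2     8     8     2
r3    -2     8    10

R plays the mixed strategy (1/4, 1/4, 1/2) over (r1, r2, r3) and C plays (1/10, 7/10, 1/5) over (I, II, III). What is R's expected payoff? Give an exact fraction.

Against (1/10, 7/10, 1/5), each row's expected payoff is r1: -1/10; r2: 34/5; r3: 37/5.
Taking the (1/4, 1/4, 1/2)-weighted average: (1/4)·(-1/10) + (1/4)·(34/5) + (1/2)·(37/5) = 43/8.

43/8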